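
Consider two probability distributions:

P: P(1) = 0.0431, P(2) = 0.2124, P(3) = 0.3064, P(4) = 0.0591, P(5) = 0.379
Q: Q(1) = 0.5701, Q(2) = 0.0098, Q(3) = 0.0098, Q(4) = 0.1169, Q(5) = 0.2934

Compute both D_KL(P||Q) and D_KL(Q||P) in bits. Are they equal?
D_KL(P||Q) = 2.3856 bits, D_KL(Q||P) = 2.0384 bits. No, they are not equal.

D_KL(P||Q) = Σ P(x) log₂(P(x)/Q(x))

Computing term by term:
  P(1)·log₂(P(1)/Q(1)) = 0.0431·log₂(0.0431/0.5701) = -0.16057
  P(2)·log₂(P(2)/Q(2)) = 0.2124·log₂(0.2124/0.0098) = 0.94260
  P(3)·log₂(P(3)/Q(3)) = 0.3064·log₂(0.3064/0.0098) = 1.52173
  P(4)·log₂(P(4)/Q(4)) = 0.0591·log₂(0.0591/0.1169) = -0.05816
  P(5)·log₂(P(5)/Q(5)) = 0.379·log₂(0.379/0.2934) = 0.13998

D_KL(P||Q) = -0.16057 + 0.94260 + 1.52173 - 0.05816 + 0.13998 = 2.38558 ≈ 2.3856 bits

D_KL(Q||P) = Σ Q(x) log₂(Q(x)/P(x))

Computing term by term:
  Q(1)·log₂(Q(1)/P(1)) = 0.5701·log₂(0.5701/0.0431) = 2.12388
  Q(2)·log₂(Q(2)/P(2)) = 0.0098·log₂(0.0098/0.2124) = -0.04349
  Q(3)·log₂(Q(3)/P(3)) = 0.0098·log₂(0.0098/0.3064) = -0.04867
  Q(4)·log₂(Q(4)/P(4)) = 0.1169·log₂(0.1169/0.0591) = 0.11503
  Q(5)·log₂(Q(5)/P(5)) = 0.2934·log₂(0.2934/0.379) = -0.10836

D_KL(Q||P) = 2.12388 - 0.04349 - 0.04867 + 0.11503 - 0.10836 = 2.03839 ≈ 2.0384 bits

These are NOT equal (difference: 0.3472 bits). KL divergence is asymmetric: D_KL(P||Q) ≠ D_KL(Q||P) in general.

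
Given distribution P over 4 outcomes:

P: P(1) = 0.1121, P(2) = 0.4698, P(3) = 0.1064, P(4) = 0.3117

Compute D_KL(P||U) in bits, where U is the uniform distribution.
0.2659 bits

U(i) = 1/4 for all i

D_KL(P||U) = Σ P(x) log₂(P(x) / (1/4))
           = Σ P(x) log₂(P(x)) + log₂(4)
           = log₂(4) - H(P)

H(P) = -Σ P(x) log₂(P(x)):
  -P(1)·log₂(P(1)) = -(0.1121)·log₂(0.1121) = 0.35392
  -P(2)·log₂(P(2)) = -(0.4698)·log₂(0.4698) = 0.51203
  -P(3)·log₂(P(3)) = -(0.1064)·log₂(0.1064) = 0.34393
  -P(4)·log₂(P(4)) = -(0.3117)·log₂(0.3117) = 0.52421
H(P) = 0.35392 + 0.51203 + 0.34393 + 0.52421 = 1.73409 bits

log₂(4) = 2.00000 bits

D_KL(P||U) = 2.00000 - 1.73409 = 0.26591 ≈ 0.2659 bits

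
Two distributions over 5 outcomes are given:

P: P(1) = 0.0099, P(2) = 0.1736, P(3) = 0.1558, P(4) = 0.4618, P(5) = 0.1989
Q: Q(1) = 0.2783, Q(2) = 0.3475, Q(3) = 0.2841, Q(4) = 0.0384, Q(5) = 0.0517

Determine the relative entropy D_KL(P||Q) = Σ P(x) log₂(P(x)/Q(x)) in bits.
1.6871 bits

D_KL(P||Q) = Σ P(x) log₂(P(x)/Q(x))

Computing term by term:
  P(1)·log₂(P(1)/Q(1)) = 0.0099·log₂(0.0099/0.2783) = -0.04765
  P(2)·log₂(P(2)/Q(2)) = 0.1736·log₂(0.1736/0.3475) = -0.17382
  P(3)·log₂(P(3)/Q(3)) = 0.1558·log₂(0.1558/0.2841) = -0.13503
  P(4)·log₂(P(4)/Q(4)) = 0.4618·log₂(0.4618/0.0384) = 1.65698
  P(5)·log₂(P(5)/Q(5)) = 0.1989·log₂(0.1989/0.0517) = 0.38662

D_KL(P||Q) = -0.04765 - 0.17382 - 0.13503 + 1.65698 + 0.38662 = 1.68710 ≈ 1.6871 bits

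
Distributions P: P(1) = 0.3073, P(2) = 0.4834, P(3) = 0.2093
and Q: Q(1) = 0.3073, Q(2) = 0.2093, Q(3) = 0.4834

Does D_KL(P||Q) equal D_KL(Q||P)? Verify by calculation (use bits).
D_KL(P||Q) = 0.3310 bits, D_KL(Q||P) = 0.3310 bits. Yes — for this pair D_KL(P||Q) = D_KL(Q||P).

D_KL(P||Q) = Σ P(x) log₂(P(x)/Q(x))

Computing term by term:
  P(1)·log₂(P(1)/Q(1)) = 0.3073·log₂(0.3073/0.3073) = 0.00000
  P(2)·log₂(P(2)/Q(2)) = 0.4834·log₂(0.4834/0.2093) = 0.58378
  P(3)·log₂(P(3)/Q(3)) = 0.2093·log₂(0.2093/0.4834) = -0.25276

D_KL(P||Q) = 0.00000 + 0.58378 - 0.25276 = 0.33102 ≈ 0.3310 bits

D_KL(Q||P) = Σ Q(x) log₂(Q(x)/P(x))

Computing term by term:
  Q(1)·log₂(Q(1)/P(1)) = 0.3073·log₂(0.3073/0.3073) = 0.00000
  Q(2)·log₂(Q(2)/P(2)) = 0.2093·log₂(0.2093/0.4834) = -0.25276
  Q(3)·log₂(Q(3)/P(3)) = 0.4834·log₂(0.4834/0.2093) = 0.58378

D_KL(Q||P) = 0.00000 - 0.25276 + 0.58378 = 0.33102 ≈ 0.3310 bits

These ARE equal here. Q is P with outcomes relabeled (Q(2) = P(3), Q(3) = P(2)) by a relabeling that is its own inverse, so the two sums contain exactly the same terms in a different order. This is a special case — KL divergence is not symmetric in general: D_KL(P||Q) ≠ D_KL(Q||P) for most P, Q.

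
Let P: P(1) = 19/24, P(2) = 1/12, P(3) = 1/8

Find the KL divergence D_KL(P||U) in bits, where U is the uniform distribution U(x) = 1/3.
0.6444 bits

U(i) = 1/3 for all i

D_KL(P||U) = Σ P(x) log₂(P(x) / (1/3))
           = Σ P(x) log₂(P(x)) + log₂(3)
           = log₂(3) - H(P)

H(P) = -Σ P(x) log₂(P(x)):
  -P(1)·log₂(P(1)) = -(19/24)·log₂(19/24) = 0.26682
  -P(2)·log₂(P(2)) = -(1/12)·log₂(1/12) = 0.29875
  -P(3)·log₂(P(3)) = -(1/8)·log₂(1/8) = 0.37500
H(P) = 0.26682 + 0.29875 + 0.37500 = 0.94057 bits

log₂(3) = 1.58496 bits

D_KL(P||U) = 1.58496 - 0.94057 = 0.64439 ≈ 0.6444 bits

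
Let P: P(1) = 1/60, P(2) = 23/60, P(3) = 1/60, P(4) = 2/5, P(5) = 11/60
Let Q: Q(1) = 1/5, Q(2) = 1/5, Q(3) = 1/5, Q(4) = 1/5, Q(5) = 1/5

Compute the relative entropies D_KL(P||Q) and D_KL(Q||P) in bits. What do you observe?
D_KL(P||Q) = 0.6173 bits, D_KL(Q||P) = 1.0714 bits. The two directions give different values (D_KL(Q||P) exceeds D_KL(P||Q) by 0.4541 bits): KL divergence is asymmetric.

D_KL(P||Q) = Σ P(x) log₂(P(x)/Q(x))

Computing term by term:
  P(1)·log₂(P(1)/Q(1)) = (1/60)·log₂((1/60)/(1/5)) = -0.05975
  P(2)·log₂(P(2)/Q(2)) = (23/60)·log₂((23/60)/(1/5)) = 0.35980
  P(3)·log₂(P(3)/Q(3)) = (1/60)·log₂((1/60)/(1/5)) = -0.05975
  P(4)·log₂(P(4)/Q(4)) = (2/5)·log₂((2/5)/(1/5)) = 0.40000
  P(5)·log₂(P(5)/Q(5)) = (11/60)·log₂((11/60)/(1/5)) = -0.02301

D_KL(P||Q) = -0.05975 + 0.35980 - 0.05975 + 0.40000 - 0.02301 = 0.61729 ≈ 0.6173 bits

D_KL(Q||P) = Σ Q(x) log₂(Q(x)/P(x))

Computing term by term:
  Q(1)·log₂(Q(1)/P(1)) = (1/5)·log₂((1/5)/(1/60)) = 0.71699
  Q(2)·log₂(Q(2)/P(2)) = (1/5)·log₂((1/5)/(23/60)) = -0.18772
  Q(3)·log₂(Q(3)/P(3)) = (1/5)·log₂((1/5)/(1/60)) = 0.71699
  Q(4)·log₂(Q(4)/P(4)) = (1/5)·log₂((1/5)/(2/5)) = -0.20000
  Q(5)·log₂(Q(5)/P(5)) = (1/5)·log₂((1/5)/(11/60)) = 0.02511

D_KL(Q||P) = 0.71699 - 0.18772 + 0.71699 - 0.20000 + 0.02511 = 1.07137 ≈ 1.0714 bits

These are NOT equal (difference: 0.4541 bits). KL divergence is asymmetric: D_KL(P||Q) ≠ D_KL(Q||P) in general.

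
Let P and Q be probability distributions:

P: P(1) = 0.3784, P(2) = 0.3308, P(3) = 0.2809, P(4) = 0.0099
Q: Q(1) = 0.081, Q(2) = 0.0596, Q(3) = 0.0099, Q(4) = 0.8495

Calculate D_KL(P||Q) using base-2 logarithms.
2.9516 bits

D_KL(P||Q) = Σ P(x) log₂(P(x)/Q(x))

Computing term by term:
  P(1)·log₂(P(1)/Q(1)) = 0.3784·log₂(0.3784/0.081) = 0.84153
  P(2)·log₂(P(2)/Q(2)) = 0.3308·log₂(0.3308/0.0596) = 0.81793
  P(3)·log₂(P(3)/Q(3)) = 0.2809·log₂(0.2809/0.0099) = 1.35576
  P(4)·log₂(P(4)/Q(4)) = 0.0099·log₂(0.0099/0.8495) = -0.06359

D_KL(P||Q) = 0.84153 + 0.81793 + 1.35576 - 0.06359 = 2.95163 ≈ 2.9516 bits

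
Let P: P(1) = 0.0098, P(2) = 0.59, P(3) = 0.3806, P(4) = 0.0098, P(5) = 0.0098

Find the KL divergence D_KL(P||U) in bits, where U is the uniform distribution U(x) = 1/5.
1.1462 bits

U(i) = 1/5 for all i

D_KL(P||U) = Σ P(x) log₂(P(x) / (1/5))
           = Σ P(x) log₂(P(x)) + log₂(5)
           = log₂(5) - H(P)

H(P) = -Σ P(x) log₂(P(x)):
  -P(1)·log₂(P(1)) = -(0.0098)·log₂(0.0098) = 0.06540
  -P(2)·log₂(P(2)) = -(0.59)·log₂(0.59) = 0.44912
  -P(3)·log₂(P(3)) = -(0.3806)·log₂(0.3806) = 0.53042
  -P(4)·log₂(P(4)) = -(0.0098)·log₂(0.0098) = 0.06540
  -P(5)·log₂(P(5)) = -(0.0098)·log₂(0.0098) = 0.06540
H(P) = 0.06540 + 0.44912 + 0.53042 + 0.06540 + 0.06540 = 1.17574 bits

log₂(5) = 2.32193 bits

D_KL(P||U) = 2.32193 - 1.17574 = 1.14619 ≈ 1.1462 bits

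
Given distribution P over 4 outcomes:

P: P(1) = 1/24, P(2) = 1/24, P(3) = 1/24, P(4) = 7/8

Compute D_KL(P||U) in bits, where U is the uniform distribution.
1.2583 bits

U(i) = 1/4 for all i

D_KL(P||U) = Σ P(x) log₂(P(x) / (1/4))
           = Σ P(x) log₂(P(x)) + log₂(4)
           = log₂(4) - H(P)

H(P) = -Σ P(x) log₂(P(x)):
  -P(1)·log₂(P(1)) = -(1/24)·log₂(1/24) = 0.19104
  -P(2)·log₂(P(2)) = -(1/24)·log₂(1/24) = 0.19104
  -P(3)·log₂(P(3)) = -(1/24)·log₂(1/24) = 0.19104
  -P(4)·log₂(P(4)) = -(7/8)·log₂(7/8) = 0.16856
H(P) = 0.19104 + 0.19104 + 0.19104 + 0.16856 = 0.74168 bits

log₂(4) = 2.00000 bits

D_KL(P||U) = 2.00000 - 0.74168 = 1.25832 ≈ 1.2583 bits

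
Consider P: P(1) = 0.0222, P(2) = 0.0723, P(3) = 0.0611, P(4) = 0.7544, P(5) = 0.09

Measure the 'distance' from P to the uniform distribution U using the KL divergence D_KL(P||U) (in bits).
1.0602 bits

U(i) = 1/5 for all i

D_KL(P||U) = Σ P(x) log₂(P(x) / (1/5))
           = Σ P(x) log₂(P(x)) + log₂(5)
           = log₂(5) - H(P)

H(P) = -Σ P(x) log₂(P(x)):
  -P(1)·log₂(P(1)) = -(0.0222)·log₂(0.0222) = 0.12195
  -P(2)·log₂(P(2)) = -(0.0723)·log₂(0.0723) = 0.27401
  -P(3)·log₂(P(3)) = -(0.0611)·log₂(0.0611) = 0.24640
  -P(4)·log₂(P(4)) = -(0.7544)·log₂(0.7544) = 0.30674
  -P(5)·log₂(P(5)) = -(0.09)·log₂(0.09) = 0.31265
H(P) = 0.12195 + 0.27401 + 0.24640 + 0.30674 + 0.31265 = 1.26175 bits

log₂(5) = 2.32193 bits

D_KL(P||U) = 2.32193 - 1.26175 = 1.06018 ≈ 1.0602 bits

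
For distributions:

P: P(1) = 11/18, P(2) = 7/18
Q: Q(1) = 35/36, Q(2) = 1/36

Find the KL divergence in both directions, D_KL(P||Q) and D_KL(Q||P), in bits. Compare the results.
D_KL(P||Q) = 1.0713 bits, D_KL(Q||P) = 0.5455 bits. D_KL(P||Q) is larger than D_KL(Q||P) by 0.5258 bits; the two directions differ.

D_KL(P||Q) = Σ P(x) log₂(P(x)/Q(x))

Computing term by term:
  P(1)·log₂(P(1)/Q(1)) = (11/18)·log₂((11/18)/(35/36)) = -0.40935
  P(2)·log₂(P(2)/Q(2)) = (7/18)·log₂((7/18)/(1/36)) = 1.48064

D_KL(P||Q) = -0.40935 + 1.48064 = 1.07129 ≈ 1.0713 bits

D_KL(Q||P) = Σ Q(x) log₂(Q(x)/P(x))

Computing term by term:
  Q(1)·log₂(Q(1)/P(1)) = (35/36)·log₂((35/36)/(11/18)) = 0.65124
  Q(2)·log₂(Q(2)/P(2)) = (1/36)·log₂((1/36)/(7/18)) = -0.10576

D_KL(Q||P) = 0.65124 - 0.10576 = 0.54548 ≈ 0.5455 bits

These are NOT equal (difference: 0.5258 bits). KL divergence is asymmetric: D_KL(P||Q) ≠ D_KL(Q||P) in general.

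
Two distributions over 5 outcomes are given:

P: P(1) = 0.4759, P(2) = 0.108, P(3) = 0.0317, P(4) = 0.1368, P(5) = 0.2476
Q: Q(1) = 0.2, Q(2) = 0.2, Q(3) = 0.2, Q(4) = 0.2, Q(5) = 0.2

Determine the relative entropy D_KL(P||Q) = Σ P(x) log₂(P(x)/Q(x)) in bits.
0.4162 bits

D_KL(P||Q) = Σ P(x) log₂(P(x)/Q(x))

Computing term by term:
  P(1)·log₂(P(1)/Q(1)) = 0.4759·log₂(0.4759/0.2) = 0.59519
  P(2)·log₂(P(2)/Q(2)) = 0.108·log₂(0.108/0.2) = -0.09601
  P(3)·log₂(P(3)/Q(3)) = 0.0317·log₂(0.0317/0.2) = -0.08424
  P(4)·log₂(P(4)/Q(4)) = 0.1368·log₂(0.1368/0.2) = -0.07496
  P(5)·log₂(P(5)/Q(5)) = 0.2476·log₂(0.2476/0.2) = 0.07626

D_KL(P||Q) = 0.59519 - 0.09601 - 0.08424 - 0.07496 + 0.07626 = 0.41624 ≈ 0.4162 bits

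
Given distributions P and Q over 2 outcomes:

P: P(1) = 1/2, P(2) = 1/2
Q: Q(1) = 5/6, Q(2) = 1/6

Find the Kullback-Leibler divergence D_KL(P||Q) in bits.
0.4240 bits

D_KL(P||Q) = Σ P(x) log₂(P(x)/Q(x))

Computing term by term:
  P(1)·log₂(P(1)/Q(1)) = (1/2)·log₂((1/2)/(5/6)) = -0.36848
  P(2)·log₂(P(2)/Q(2)) = (1/2)·log₂((1/2)/(1/6)) = 0.79248

D_KL(P||Q) = -0.36848 + 0.79248 = 0.42400 ≈ 0.4240 bits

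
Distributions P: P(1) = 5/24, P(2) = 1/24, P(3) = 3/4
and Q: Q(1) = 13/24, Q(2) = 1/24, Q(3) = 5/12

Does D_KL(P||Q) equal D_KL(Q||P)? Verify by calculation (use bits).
D_KL(P||Q) = 0.3488 bits, D_KL(Q||P) = 0.3934 bits. No — D_KL(P||Q) ≠ D_KL(Q||P) for this pair.

D_KL(P||Q) = Σ P(x) log₂(P(x)/Q(x))

Computing term by term:
  P(1)·log₂(P(1)/Q(1)) = (5/24)·log₂((5/24)/(13/24)) = -0.28719
  P(2)·log₂(P(2)/Q(2)) = (1/24)·log₂((1/24)/(1/24)) = 0.00000
  P(3)·log₂(P(3)/Q(3)) = (3/4)·log₂((3/4)/(5/12)) = 0.63600

D_KL(P||Q) = -0.28719 + 0.00000 + 0.63600 = 0.34881 ≈ 0.3488 bits

D_KL(Q||P) = Σ Q(x) log₂(Q(x)/P(x))

Computing term by term:
  Q(1)·log₂(Q(1)/P(1)) = (13/24)·log₂((13/24)/(5/24)) = 0.74669
  Q(2)·log₂(Q(2)/P(2)) = (1/24)·log₂((1/24)/(1/24)) = 0.00000
  Q(3)·log₂(Q(3)/P(3)) = (5/12)·log₂((5/12)/(3/4)) = -0.35333

D_KL(Q||P) = 0.74669 + 0.00000 - 0.35333 = 0.39336 ≈ 0.3934 bits

These are NOT equal (difference: 0.0446 bits). KL divergence is asymmetric: D_KL(P||Q) ≠ D_KL(Q||P) in general.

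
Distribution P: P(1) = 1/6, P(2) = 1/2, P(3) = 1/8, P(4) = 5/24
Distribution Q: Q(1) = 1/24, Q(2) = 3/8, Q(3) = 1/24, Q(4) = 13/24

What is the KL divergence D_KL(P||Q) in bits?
0.4518 bits

D_KL(P||Q) = Σ P(x) log₂(P(x)/Q(x))

Computing term by term:
  P(1)·log₂(P(1)/Q(1)) = (1/6)·log₂((1/6)/(1/24)) = 0.33333
  P(2)·log₂(P(2)/Q(2)) = (1/2)·log₂((1/2)/(3/8)) = 0.20752
  P(3)·log₂(P(3)/Q(3)) = (1/8)·log₂((1/8)/(1/24)) = 0.19812
  P(4)·log₂(P(4)/Q(4)) = (5/24)·log₂((5/24)/(13/24)) = -0.28719

D_KL(P||Q) = 0.33333 + 0.20752 + 0.19812 - 0.28719 = 0.45178 ≈ 0.4518 bits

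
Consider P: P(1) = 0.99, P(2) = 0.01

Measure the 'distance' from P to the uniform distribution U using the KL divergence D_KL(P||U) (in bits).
0.9192 bits

U(i) = 1/2 for all i

D_KL(P||U) = Σ P(x) log₂(P(x) / (1/2))
           = Σ P(x) log₂(P(x)) + log₂(2)
           = log₂(2) - H(P)

H(P) = -Σ P(x) log₂(P(x)):
  -P(1)·log₂(P(1)) = -(0.99)·log₂(0.99) = 0.01435
  -P(2)·log₂(P(2)) = -(0.01)·log₂(0.01) = 0.06644
H(P) = 0.01435 + 0.06644 = 0.08079 bits

log₂(2) = 1.00000 bits

D_KL(P||U) = 1.00000 - 0.08079 = 0.91921 ≈ 0.9192 bits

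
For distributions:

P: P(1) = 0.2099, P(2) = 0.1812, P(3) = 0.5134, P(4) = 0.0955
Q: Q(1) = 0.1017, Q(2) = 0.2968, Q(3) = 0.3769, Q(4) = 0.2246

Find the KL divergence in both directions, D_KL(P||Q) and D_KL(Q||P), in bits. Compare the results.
D_KL(P||Q) = 0.2015 bits, D_KL(Q||P) = 0.2140 bits. D_KL(Q||P) is larger than D_KL(P||Q) by 0.0125 bits; the two directions differ.

D_KL(P||Q) = Σ P(x) log₂(P(x)/Q(x))

Computing term by term:
  P(1)·log₂(P(1)/Q(1)) = 0.2099·log₂(0.2099/0.1017) = 0.21943
  P(2)·log₂(P(2)/Q(2)) = 0.1812·log₂(0.1812/0.2968) = -0.12900
  P(3)·log₂(P(3)/Q(3)) = 0.5134·log₂(0.5134/0.3769) = 0.22893
  P(4)·log₂(P(4)/Q(4)) = 0.0955·log₂(0.0955/0.2246) = -0.11783

D_KL(P||Q) = 0.21943 - 0.12900 + 0.22893 - 0.11783 = 0.20153 ≈ 0.2015 bits

D_KL(Q||P) = Σ Q(x) log₂(Q(x)/P(x))

Computing term by term:
  Q(1)·log₂(Q(1)/P(1)) = 0.1017·log₂(0.1017/0.2099) = -0.10632
  Q(2)·log₂(Q(2)/P(2)) = 0.2968·log₂(0.2968/0.1812) = 0.21129
  Q(3)·log₂(Q(3)/P(3)) = 0.3769·log₂(0.3769/0.5134) = -0.16806
  Q(4)·log₂(Q(4)/P(4)) = 0.2246·log₂(0.2246/0.0955) = 0.27711

D_KL(Q||P) = -0.10632 + 0.21129 - 0.16806 + 0.27711 = 0.21402 ≈ 0.2140 bits

These are NOT equal (difference: 0.0125 bits). KL divergence is asymmetric: D_KL(P||Q) ≠ D_KL(Q||P) in general.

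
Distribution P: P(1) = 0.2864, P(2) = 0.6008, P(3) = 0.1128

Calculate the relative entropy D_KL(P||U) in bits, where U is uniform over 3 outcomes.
0.2716 bits

U(i) = 1/3 for all i

D_KL(P||U) = Σ P(x) log₂(P(x) / (1/3))
           = Σ P(x) log₂(P(x)) + log₂(3)
           = log₂(3) - H(P)

H(P) = -Σ P(x) log₂(P(x)):
  -P(1)·log₂(P(1)) = -(0.2864)·log₂(0.2864) = 0.51664
  -P(2)·log₂(P(2)) = -(0.6008)·log₂(0.6008) = 0.44161
  -P(3)·log₂(P(3)) = -(0.1128)·log₂(0.1128) = 0.35511
H(P) = 0.51664 + 0.44161 + 0.35511 = 1.31336 bits

log₂(3) = 1.58496 bits

D_KL(P||U) = 1.58496 - 1.31336 = 0.27160 ≈ 0.2716 bits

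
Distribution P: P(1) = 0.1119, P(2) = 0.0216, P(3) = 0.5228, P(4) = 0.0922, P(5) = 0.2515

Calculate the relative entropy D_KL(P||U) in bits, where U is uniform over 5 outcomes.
0.5418 bits

U(i) = 1/5 for all i

D_KL(P||U) = Σ P(x) log₂(P(x) / (1/5))
           = Σ P(x) log₂(P(x)) + log₂(5)
           = log₂(5) - H(P)

H(P) = -Σ P(x) log₂(P(x)):
  -P(1)·log₂(P(1)) = -(0.1119)·log₂(0.1119) = 0.35357
  -P(2)·log₂(P(2)) = -(0.0216)·log₂(0.0216) = 0.11951
  -P(3)·log₂(P(3)) = -(0.5228)·log₂(0.5228) = 0.48917
  -P(4)·log₂(P(4)) = -(0.0922)·log₂(0.0922) = 0.31708
  -P(5)·log₂(P(5)) = -(0.2515)·log₂(0.2515) = 0.50083
H(P) = 0.35357 + 0.11951 + 0.48917 + 0.31708 + 0.50083 = 1.78016 bits

log₂(5) = 2.32193 bits

D_KL(P||U) = 2.32193 - 1.78016 = 0.54177 ≈ 0.5418 bits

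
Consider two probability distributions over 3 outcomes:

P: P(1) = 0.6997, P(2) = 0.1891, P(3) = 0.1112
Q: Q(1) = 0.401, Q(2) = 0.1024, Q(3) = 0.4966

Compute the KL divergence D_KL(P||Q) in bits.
0.4892 bits

D_KL(P||Q) = Σ P(x) log₂(P(x)/Q(x))

Computing term by term:
  P(1)·log₂(P(1)/Q(1)) = 0.6997·log₂(0.6997/0.401) = 0.56195
  P(2)·log₂(P(2)/Q(2)) = 0.1891·log₂(0.1891/0.1024) = 0.16734
  P(3)·log₂(P(3)/Q(3)) = 0.1112·log₂(0.1112/0.4966) = -0.24007

D_KL(P||Q) = 0.56195 + 0.16734 - 0.24007 = 0.48922 ≈ 0.4892 bits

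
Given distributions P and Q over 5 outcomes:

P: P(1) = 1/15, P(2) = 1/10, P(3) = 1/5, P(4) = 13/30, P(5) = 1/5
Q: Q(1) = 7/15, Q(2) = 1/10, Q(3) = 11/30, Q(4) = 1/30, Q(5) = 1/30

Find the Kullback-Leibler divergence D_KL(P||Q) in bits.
1.7585 bits

D_KL(P||Q) = Σ P(x) log₂(P(x)/Q(x))

Computing term by term:
  P(1)·log₂(P(1)/Q(1)) = (1/15)·log₂((1/15)/(7/15)) = -0.18716
  P(2)·log₂(P(2)/Q(2)) = (1/10)·log₂((1/10)/(1/10)) = 0.00000
  P(3)·log₂(P(3)/Q(3)) = (1/5)·log₂((1/5)/(11/30)) = -0.17489
  P(4)·log₂(P(4)/Q(4)) = (13/30)·log₂((13/30)/(1/30)) = 1.60352
  P(5)·log₂(P(5)/Q(5)) = (1/5)·log₂((1/5)/(1/30)) = 0.51699

D_KL(P||Q) = -0.18716 + 0.00000 - 0.17489 + 1.60352 + 0.51699 = 1.75846 ≈ 1.7585 bits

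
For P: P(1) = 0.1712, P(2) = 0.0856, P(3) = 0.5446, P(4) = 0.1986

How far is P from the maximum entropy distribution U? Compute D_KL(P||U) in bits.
0.3199 bits

U(i) = 1/4 for all i

D_KL(P||U) = Σ P(x) log₂(P(x) / (1/4))
           = Σ P(x) log₂(P(x)) + log₂(4)
           = log₂(4) - H(P)

H(P) = -Σ P(x) log₂(P(x)):
  -P(1)·log₂(P(1)) = -(0.1712)·log₂(0.1712) = 0.43592
  -P(2)·log₂(P(2)) = -(0.0856)·log₂(0.0856) = 0.30356
  -P(3)·log₂(P(3)) = -(0.5446)·log₂(0.5446) = 0.47747
  -P(4)·log₂(P(4)) = -(0.1986)·log₂(0.1986) = 0.46315
H(P) = 0.43592 + 0.30356 + 0.47747 + 0.46315 = 1.68010 bits

log₂(4) = 2.00000 bits

D_KL(P||U) = 2.00000 - 1.68010 = 0.31990 ≈ 0.3199 bits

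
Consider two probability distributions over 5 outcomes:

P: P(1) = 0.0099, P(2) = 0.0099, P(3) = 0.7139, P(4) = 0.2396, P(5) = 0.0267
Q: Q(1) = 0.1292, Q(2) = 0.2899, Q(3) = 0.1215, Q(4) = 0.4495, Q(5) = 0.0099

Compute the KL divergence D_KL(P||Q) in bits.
1.5597 bits

D_KL(P||Q) = Σ P(x) log₂(P(x)/Q(x))

Computing term by term:
  P(1)·log₂(P(1)/Q(1)) = 0.0099·log₂(0.0099/0.1292) = -0.03669
  P(2)·log₂(P(2)/Q(2)) = 0.0099·log₂(0.0099/0.2899) = -0.04823
  P(3)·log₂(P(3)/Q(3)) = 0.7139·log₂(0.7139/0.1215) = 1.82385
  P(4)·log₂(P(4)/Q(4)) = 0.2396·log₂(0.2396/0.4495) = -0.21748
  P(5)·log₂(P(5)/Q(5)) = 0.0267·log₂(0.0267/0.0099) = 0.03822

D_KL(P||Q) = -0.03669 - 0.04823 + 1.82385 - 0.21748 + 0.03822 = 1.55967 ≈ 1.5597 bits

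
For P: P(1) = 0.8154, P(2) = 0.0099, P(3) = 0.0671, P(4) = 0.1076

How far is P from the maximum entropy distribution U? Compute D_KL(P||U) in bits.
1.0864 bits

U(i) = 1/4 for all i

D_KL(P||U) = Σ P(x) log₂(P(x) / (1/4))
           = Σ P(x) log₂(P(x)) + log₂(4)
           = log₂(4) - H(P)

H(P) = -Σ P(x) log₂(P(x)):
  -P(1)·log₂(P(1)) = -(0.8154)·log₂(0.8154) = 0.24007
  -P(2)·log₂(P(2)) = -(0.0099)·log₂(0.0099) = 0.06592
  -P(3)·log₂(P(3)) = -(0.0671)·log₂(0.0671) = 0.26153
  -P(4)·log₂(P(4)) = -(0.1076)·log₂(0.1076) = 0.34607
H(P) = 0.24007 + 0.06592 + 0.26153 + 0.34607 = 0.91359 bits

log₂(4) = 2.00000 bits

D_KL(P||U) = 2.00000 - 0.91359 = 1.08641 ≈ 1.0864 bits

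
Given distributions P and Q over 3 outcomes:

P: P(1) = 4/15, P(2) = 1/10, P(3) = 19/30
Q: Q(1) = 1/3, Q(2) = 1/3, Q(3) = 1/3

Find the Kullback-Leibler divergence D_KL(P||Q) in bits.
0.3269 bits

D_KL(P||Q) = Σ P(x) log₂(P(x)/Q(x))

Computing term by term:
  P(1)·log₂(P(1)/Q(1)) = (4/15)·log₂((4/15)/(1/3)) = -0.08585
  P(2)·log₂(P(2)/Q(2)) = (1/10)·log₂((1/10)/(1/3)) = -0.17370
  P(3)·log₂(P(3)/Q(3)) = (19/30)·log₂((19/30)/(1/3)) = 0.58647

D_KL(P||Q) = -0.08585 - 0.17370 + 0.58647 = 0.32692 ≈ 0.3269 bits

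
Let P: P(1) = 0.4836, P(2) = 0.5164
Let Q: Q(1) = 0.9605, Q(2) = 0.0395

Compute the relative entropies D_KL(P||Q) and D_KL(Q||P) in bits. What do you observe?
D_KL(P||Q) = 1.4364 bits, D_KL(Q||P) = 0.8044 bits. The two directions give different values (D_KL(P||Q) exceeds D_KL(Q||P) by 0.6320 bits): KL divergence is asymmetric.

D_KL(P||Q) = Σ P(x) log₂(P(x)/Q(x))

Computing term by term:
  P(1)·log₂(P(1)/Q(1)) = 0.4836·log₂(0.4836/0.9605) = -0.47875
  P(2)·log₂(P(2)/Q(2)) = 0.5164·log₂(0.5164/0.0395) = 1.91510

D_KL(P||Q) = -0.47875 + 1.91510 = 1.43635 ≈ 1.4364 bits

D_KL(Q||P) = Σ Q(x) log₂(Q(x)/P(x))

Computing term by term:
  Q(1)·log₂(Q(1)/P(1)) = 0.9605·log₂(0.9605/0.4836) = 0.95087
  Q(2)·log₂(Q(2)/P(2)) = 0.0395·log₂(0.0395/0.5164) = -0.14649

D_KL(Q||P) = 0.95087 - 0.14649 = 0.80438 ≈ 0.8044 bits

These are NOT equal (difference: 0.6320 bits). KL divergence is asymmetric: D_KL(P||Q) ≠ D_KL(Q||P) in general.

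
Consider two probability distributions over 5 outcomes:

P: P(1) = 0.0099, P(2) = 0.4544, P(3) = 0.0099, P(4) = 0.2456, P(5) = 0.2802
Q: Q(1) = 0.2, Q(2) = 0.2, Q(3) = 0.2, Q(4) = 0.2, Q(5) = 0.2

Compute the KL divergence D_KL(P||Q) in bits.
0.6612 bits

D_KL(P||Q) = Σ P(x) log₂(P(x)/Q(x))

Computing term by term:
  P(1)·log₂(P(1)/Q(1)) = 0.0099·log₂(0.0099/0.2) = -0.04293
  P(2)·log₂(P(2)/Q(2)) = 0.4544·log₂(0.4544/0.2) = 0.53799
  P(3)·log₂(P(3)/Q(3)) = 0.0099·log₂(0.0099/0.2) = -0.04293
  P(4)·log₂(P(4)/Q(4)) = 0.2456·log₂(0.2456/0.2) = 0.07277
  P(5)·log₂(P(5)/Q(5)) = 0.2802·log₂(0.2802/0.2) = 0.13631

D_KL(P||Q) = -0.04293 + 0.53799 - 0.04293 + 0.07277 + 0.13631 = 0.66121 ≈ 0.6612 bits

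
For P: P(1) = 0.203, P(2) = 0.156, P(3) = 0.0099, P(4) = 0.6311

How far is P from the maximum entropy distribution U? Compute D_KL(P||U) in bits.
0.6299 bits

U(i) = 1/4 for all i

D_KL(P||U) = Σ P(x) log₂(P(x) / (1/4))
           = Σ P(x) log₂(P(x)) + log₂(4)
           = log₂(4) - H(P)

H(P) = -Σ P(x) log₂(P(x)):
  -P(1)·log₂(P(1)) = -(0.203)·log₂(0.203) = 0.46699
  -P(2)·log₂(P(2)) = -(0.156)·log₂(0.156) = 0.41814
  -P(3)·log₂(P(3)) = -(0.0099)·log₂(0.0099) = 0.06592
  -P(4)·log₂(P(4)) = -(0.6311)·log₂(0.6311) = 0.41909
H(P) = 0.46699 + 0.41814 + 0.06592 + 0.41909 = 1.37014 bits

log₂(4) = 2.00000 bits

D_KL(P||U) = 2.00000 - 1.37014 = 0.62986 ≈ 0.6299 bits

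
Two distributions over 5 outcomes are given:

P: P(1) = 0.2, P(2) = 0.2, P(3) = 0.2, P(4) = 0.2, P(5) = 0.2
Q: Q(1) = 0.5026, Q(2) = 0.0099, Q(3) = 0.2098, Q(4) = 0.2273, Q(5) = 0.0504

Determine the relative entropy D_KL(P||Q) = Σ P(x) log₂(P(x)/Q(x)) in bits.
0.9484 bits

D_KL(P||Q) = Σ P(x) log₂(P(x)/Q(x))

Computing term by term:
  P(1)·log₂(P(1)/Q(1)) = 0.2·log₂(0.2/0.5026) = -0.26588
  P(2)·log₂(P(2)/Q(2)) = 0.2·log₂(0.2/0.0099) = 0.86729
  P(3)·log₂(P(3)/Q(3)) = 0.2·log₂(0.2/0.2098) = -0.01380
  P(4)·log₂(P(4)/Q(4)) = 0.2·log₂(0.2/0.2273) = -0.03692
  P(5)·log₂(P(5)/Q(5)) = 0.2·log₂(0.2/0.0504) = 0.39770

D_KL(P||Q) = -0.26588 + 0.86729 - 0.01380 - 0.03692 + 0.39770 = 0.94839 ≈ 0.9484 bits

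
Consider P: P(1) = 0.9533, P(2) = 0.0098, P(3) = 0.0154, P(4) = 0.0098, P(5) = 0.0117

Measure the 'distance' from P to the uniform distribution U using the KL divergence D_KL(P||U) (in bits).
1.9576 bits

U(i) = 1/5 for all i

D_KL(P||U) = Σ P(x) log₂(P(x) / (1/5))
           = Σ P(x) log₂(P(x)) + log₂(5)
           = log₂(5) - H(P)

H(P) = -Σ P(x) log₂(P(x)):
  -P(1)·log₂(P(1)) = -(0.9533)·log₂(0.9533) = 0.06578
  -P(2)·log₂(P(2)) = -(0.0098)·log₂(0.0098) = 0.06540
  -P(3)·log₂(P(3)) = -(0.0154)·log₂(0.0154) = 0.09272
  -P(4)·log₂(P(4)) = -(0.0098)·log₂(0.0098) = 0.06540
  -P(5)·log₂(P(5)) = -(0.0117)·log₂(0.0117) = 0.07508
H(P) = 0.06578 + 0.06540 + 0.09272 + 0.06540 + 0.07508 = 0.36438 bits

log₂(5) = 2.32193 bits

D_KL(P||U) = 2.32193 - 0.36438 = 1.95755 ≈ 1.9576 bits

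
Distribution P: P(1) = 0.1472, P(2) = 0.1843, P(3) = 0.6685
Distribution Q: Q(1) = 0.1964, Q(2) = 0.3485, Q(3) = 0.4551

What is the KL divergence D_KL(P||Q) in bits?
0.1402 bits

D_KL(P||Q) = Σ P(x) log₂(P(x)/Q(x))

Computing term by term:
  P(1)·log₂(P(1)/Q(1)) = 0.1472·log₂(0.1472/0.1964) = -0.06124
  P(2)·log₂(P(2)/Q(2)) = 0.1843·log₂(0.1843/0.3485) = -0.16939
  P(3)·log₂(P(3)/Q(3)) = 0.6685·log₂(0.6685/0.4551) = 0.37085

D_KL(P||Q) = -0.06124 - 0.16939 + 0.37085 = 0.14022 ≈ 0.1402 bits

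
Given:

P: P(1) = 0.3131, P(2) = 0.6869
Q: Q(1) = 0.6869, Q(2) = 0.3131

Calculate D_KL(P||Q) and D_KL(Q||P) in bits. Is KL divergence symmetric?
D_KL(P||Q) = 0.4237 bits, D_KL(Q||P) = 0.4237 bits. The two values coincide for this particular pair, but no — KL divergence is not symmetric in general.

D_KL(P||Q) = Σ P(x) log₂(P(x)/Q(x))

Computing term by term:
  P(1)·log₂(P(1)/Q(1)) = 0.3131·log₂(0.3131/0.6869) = -0.35489
  P(2)·log₂(P(2)/Q(2)) = 0.6869·log₂(0.6869/0.3131) = 0.77859

D_KL(P||Q) = -0.35489 + 0.77859 = 0.42370 ≈ 0.4237 bits

D_KL(Q||P) = Σ Q(x) log₂(Q(x)/P(x))

Computing term by term:
  Q(1)·log₂(Q(1)/P(1)) = 0.6869·log₂(0.6869/0.3131) = 0.77859
  Q(2)·log₂(Q(2)/P(2)) = 0.3131·log₂(0.3131/0.6869) = -0.35489

D_KL(Q||P) = 0.77859 - 0.35489 = 0.42370 ≈ 0.4237 bits

These ARE equal here. Q is P with outcomes relabeled (Q(1) = P(2), Q(2) = P(1)) by a relabeling that is its own inverse, so the two sums contain exactly the same terms in a different order. This is a special case — KL divergence is not symmetric in general: D_KL(P||Q) ≠ D_KL(Q||P) for most P, Q.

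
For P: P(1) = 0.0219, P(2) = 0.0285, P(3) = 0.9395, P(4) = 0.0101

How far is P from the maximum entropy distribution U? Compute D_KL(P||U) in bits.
1.5814 bits

U(i) = 1/4 for all i

D_KL(P||U) = Σ P(x) log₂(P(x) / (1/4))
           = Σ P(x) log₂(P(x)) + log₂(4)
           = log₂(4) - H(P)

H(P) = -Σ P(x) log₂(P(x)):
  -P(1)·log₂(P(1)) = -(0.0219)·log₂(0.0219) = 0.12073
  -P(2)·log₂(P(2)) = -(0.0285)·log₂(0.0285) = 0.14629
  -P(3)·log₂(P(3)) = -(0.9395)·log₂(0.9395) = 0.08459
  -P(4)·log₂(P(4)) = -(0.0101)·log₂(0.0101) = 0.06696
H(P) = 0.12073 + 0.14629 + 0.08459 + 0.06696 = 0.41857 bits

log₂(4) = 2.00000 bits

D_KL(P||U) = 2.00000 - 0.41857 = 1.58143 ≈ 1.5814 bits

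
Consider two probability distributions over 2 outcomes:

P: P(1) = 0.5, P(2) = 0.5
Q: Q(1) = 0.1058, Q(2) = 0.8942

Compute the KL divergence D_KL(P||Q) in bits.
0.7010 bits

D_KL(P||Q) = Σ P(x) log₂(P(x)/Q(x))

Computing term by term:
  P(1)·log₂(P(1)/Q(1)) = 0.5·log₂(0.5/0.1058) = 1.12029
  P(2)·log₂(P(2)/Q(2)) = 0.5·log₂(0.5/0.8942) = -0.41933

D_KL(P||Q) = 1.12029 - 0.41933 = 0.70096 ≈ 0.7010 bits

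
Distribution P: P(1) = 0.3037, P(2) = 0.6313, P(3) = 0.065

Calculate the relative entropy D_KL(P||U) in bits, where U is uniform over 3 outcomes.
0.3876 bits

U(i) = 1/3 for all i

D_KL(P||U) = Σ P(x) log₂(P(x) / (1/3))
           = Σ P(x) log₂(P(x)) + log₂(3)
           = log₂(3) - H(P)

H(P) = -Σ P(x) log₂(P(x)):
  -P(1)·log₂(P(1)) = -(0.3037)·log₂(0.3037) = 0.52215
  -P(2)·log₂(P(2)) = -(0.6313)·log₂(0.6313) = 0.41893
  -P(3)·log₂(P(3)) = -(0.065)·log₂(0.065) = 0.25632
H(P) = 0.52215 + 0.41893 + 0.25632 = 1.19740 bits

log₂(3) = 1.58496 bits

D_KL(P||U) = 1.58496 - 1.19740 = 0.38756 ≈ 0.3876 bits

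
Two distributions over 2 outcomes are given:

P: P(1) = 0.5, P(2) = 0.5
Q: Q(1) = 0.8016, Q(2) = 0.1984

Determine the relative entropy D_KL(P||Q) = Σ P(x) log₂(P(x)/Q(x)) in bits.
0.3263 bits

D_KL(P||Q) = Σ P(x) log₂(P(x)/Q(x))

Computing term by term:
  P(1)·log₂(P(1)/Q(1)) = 0.5·log₂(0.5/0.8016) = -0.34048
  P(2)·log₂(P(2)/Q(2)) = 0.5·log₂(0.5/0.1984) = 0.66676

D_KL(P||Q) = -0.34048 + 0.66676 = 0.32628 ≈ 0.3263 bits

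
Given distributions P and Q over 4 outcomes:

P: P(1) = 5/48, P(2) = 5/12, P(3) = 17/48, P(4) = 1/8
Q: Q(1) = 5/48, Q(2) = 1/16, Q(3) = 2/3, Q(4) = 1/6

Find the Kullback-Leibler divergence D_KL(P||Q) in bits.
0.7653 bits

D_KL(P||Q) = Σ P(x) log₂(P(x)/Q(x))

Computing term by term:
  P(1)·log₂(P(1)/Q(1)) = (5/48)·log₂((5/48)/(5/48)) = 0.00000
  P(2)·log₂(P(2)/Q(2)) = (5/12)·log₂((5/12)/(1/16)) = 1.14040
  P(3)·log₂(P(3)/Q(3)) = (17/48)·log₂((17/48)/(2/3)) = -0.32319
  P(4)·log₂(P(4)/Q(4)) = (1/8)·log₂((1/8)/(1/6)) = -0.05188

D_KL(P||Q) = 0.00000 + 1.14040 - 0.32319 - 0.05188 = 0.76533 ≈ 0.7653 bits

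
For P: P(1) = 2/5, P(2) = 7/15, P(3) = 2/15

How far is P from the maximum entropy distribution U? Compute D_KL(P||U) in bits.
0.1555 bits

U(i) = 1/3 for all i

D_KL(P||U) = Σ P(x) log₂(P(x) / (1/3))
           = Σ P(x) log₂(P(x)) + log₂(3)
           = log₂(3) - H(P)

H(P) = -Σ P(x) log₂(P(x)):
  -P(1)·log₂(P(1)) = -(2/5)·log₂(2/5) = 0.52877
  -P(2)·log₂(P(2)) = -(7/15)·log₂(7/15) = 0.51312
  -P(3)·log₂(P(3)) = -(2/15)·log₂(2/15) = 0.38759
H(P) = 0.52877 + 0.51312 + 0.38759 = 1.42948 bits

log₂(3) = 1.58496 bits

D_KL(P||U) = 1.58496 - 1.42948 = 0.15548 ≈ 0.1555 bits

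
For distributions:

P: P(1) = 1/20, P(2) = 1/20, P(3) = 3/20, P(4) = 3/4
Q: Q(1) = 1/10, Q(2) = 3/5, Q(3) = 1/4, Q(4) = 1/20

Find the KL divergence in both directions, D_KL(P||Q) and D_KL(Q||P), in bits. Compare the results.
D_KL(P||Q) = 2.5904 bits, D_KL(Q||P) = 2.2399 bits. D_KL(P||Q) is larger than D_KL(Q||P) by 0.3505 bits; the two directions differ.

D_KL(P||Q) = Σ P(x) log₂(P(x)/Q(x))

Computing term by term:
  P(1)·log₂(P(1)/Q(1)) = (1/20)·log₂((1/20)/(1/10)) = -0.05000
  P(2)·log₂(P(2)/Q(2)) = (1/20)·log₂((1/20)/(3/5)) = -0.17925
  P(3)·log₂(P(3)/Q(3)) = (3/20)·log₂((3/20)/(1/4)) = -0.11054
  P(4)·log₂(P(4)/Q(4)) = (3/4)·log₂((3/4)/(1/20)) = 2.93017

D_KL(P||Q) = -0.05000 - 0.17925 - 0.11054 + 2.93017 = 2.59038 ≈ 2.5904 bits

D_KL(Q||P) = Σ Q(x) log₂(Q(x)/P(x))

Computing term by term:
  Q(1)·log₂(Q(1)/P(1)) = (1/10)·log₂((1/10)/(1/20)) = 0.10000
  Q(2)·log₂(Q(2)/P(2)) = (3/5)·log₂((3/5)/(1/20)) = 2.15098
  Q(3)·log₂(Q(3)/P(3)) = (1/4)·log₂((1/4)/(3/20)) = 0.18424
  Q(4)·log₂(Q(4)/P(4)) = (1/20)·log₂((1/20)/(3/4)) = -0.19534

D_KL(Q||P) = 0.10000 + 2.15098 + 0.18424 - 0.19534 = 2.23988 ≈ 2.2399 bits

These are NOT equal (difference: 0.3505 bits). KL divergence is asymmetric: D_KL(P||Q) ≠ D_KL(Q||P) in general.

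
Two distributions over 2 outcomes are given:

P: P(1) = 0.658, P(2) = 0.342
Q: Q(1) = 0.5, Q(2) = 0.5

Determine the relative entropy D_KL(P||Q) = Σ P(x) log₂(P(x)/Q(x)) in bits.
0.0733 bits

D_KL(P||Q) = Σ P(x) log₂(P(x)/Q(x))

Computing term by term:
  P(1)·log₂(P(1)/Q(1)) = 0.658·log₂(0.658/0.5) = 0.26067
  P(2)·log₂(P(2)/Q(2)) = 0.342·log₂(0.342/0.5) = -0.18739

D_KL(P||Q) = 0.26067 - 0.18739 = 0.07328 ≈ 0.0733 bits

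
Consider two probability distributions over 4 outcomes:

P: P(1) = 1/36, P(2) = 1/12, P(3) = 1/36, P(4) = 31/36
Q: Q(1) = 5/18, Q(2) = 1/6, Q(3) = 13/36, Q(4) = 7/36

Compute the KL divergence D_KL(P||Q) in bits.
1.5703 bits

D_KL(P||Q) = Σ P(x) log₂(P(x)/Q(x))

Computing term by term:
  P(1)·log₂(P(1)/Q(1)) = (1/36)·log₂((1/36)/(5/18)) = -0.09228
  P(2)·log₂(P(2)/Q(2)) = (1/12)·log₂((1/12)/(1/6)) = -0.08333
  P(3)·log₂(P(3)/Q(3)) = (1/36)·log₂((1/36)/(13/36)) = -0.10279
  P(4)·log₂(P(4)/Q(4)) = (31/36)·log₂((31/36)/(7/36)) = 1.84867

D_KL(P||Q) = -0.09228 - 0.08333 - 0.10279 + 1.84867 = 1.57027 ≈ 1.5703 bits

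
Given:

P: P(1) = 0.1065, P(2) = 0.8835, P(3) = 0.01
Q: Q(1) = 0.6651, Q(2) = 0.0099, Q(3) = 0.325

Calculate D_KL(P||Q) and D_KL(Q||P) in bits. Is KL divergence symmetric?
D_KL(P||Q) = 5.3931 bits, D_KL(Q||P) = 3.3258 bits. No, KL divergence is not symmetric.

D_KL(P||Q) = Σ P(x) log₂(P(x)/Q(x))

Computing term by term:
  P(1)·log₂(P(1)/Q(1)) = 0.1065·log₂(0.1065/0.6651) = -0.28145
  P(2)·log₂(P(2)/Q(2)) = 0.8835·log₂(0.8835/0.0099) = 5.72478
  P(3)·log₂(P(3)/Q(3)) = 0.01·log₂(0.01/0.325) = -0.05022

D_KL(P||Q) = -0.28145 + 5.72478 - 0.05022 = 5.39311 ≈ 5.3931 bits

D_KL(Q||P) = Σ Q(x) log₂(Q(x)/P(x))

Computing term by term:
  Q(1)·log₂(Q(1)/P(1)) = 0.6651·log₂(0.6651/0.1065) = 1.75767
  Q(2)·log₂(Q(2)/P(2)) = 0.0099·log₂(0.0099/0.8835) = -0.06415
  Q(3)·log₂(Q(3)/P(3)) = 0.325·log₂(0.325/0.01) = 1.63227

D_KL(Q||P) = 1.75767 - 0.06415 + 1.63227 = 3.32579 ≈ 3.3258 bits

These are NOT equal (difference: 2.0673 bits). KL divergence is asymmetric: D_KL(P||Q) ≠ D_KL(Q||P) in general.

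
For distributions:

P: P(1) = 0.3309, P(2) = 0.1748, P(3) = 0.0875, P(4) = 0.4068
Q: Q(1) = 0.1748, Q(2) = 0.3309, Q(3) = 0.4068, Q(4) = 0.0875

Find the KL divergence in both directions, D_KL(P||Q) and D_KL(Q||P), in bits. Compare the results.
D_KL(P||Q) = 0.8516 bits, D_KL(Q||P) = 0.8516 bits. The two directions give exactly the same value for this pair.

D_KL(P||Q) = Σ P(x) log₂(P(x)/Q(x))

Computing term by term:
  P(1)·log₂(P(1)/Q(1)) = 0.3309·log₂(0.3309/0.1748) = 0.30466
  P(2)·log₂(P(2)/Q(2)) = 0.1748·log₂(0.1748/0.3309) = -0.16094
  P(3)·log₂(P(3)/Q(3)) = 0.0875·log₂(0.0875/0.4068) = -0.19398
  P(4)·log₂(P(4)/Q(4)) = 0.4068·log₂(0.4068/0.0875) = 0.90186

D_KL(P||Q) = 0.30466 - 0.16094 - 0.19398 + 0.90186 = 0.85160 ≈ 0.8516 bits

D_KL(Q||P) = Σ Q(x) log₂(Q(x)/P(x))

Computing term by term:
  Q(1)·log₂(Q(1)/P(1)) = 0.1748·log₂(0.1748/0.3309) = -0.16094
  Q(2)·log₂(Q(2)/P(2)) = 0.3309·log₂(0.3309/0.1748) = 0.30466
  Q(3)·log₂(Q(3)/P(3)) = 0.4068·log₂(0.4068/0.0875) = 0.90186
  Q(4)·log₂(Q(4)/P(4)) = 0.0875·log₂(0.0875/0.4068) = -0.19398

D_KL(Q||P) = -0.16094 + 0.30466 + 0.90186 - 0.19398 = 0.85160 ≈ 0.8516 bits

These ARE equal here. Q is P with outcomes relabeled (Q(1) = P(2), Q(2) = P(1), Q(3) = P(4), Q(4) = P(3)) by a relabeling that is its own inverse, so the two sums contain exactly the same terms in a different order. This is a special case — KL divergence is not symmetric in general: D_KL(P||Q) ≠ D_KL(Q||P) for most P, Q.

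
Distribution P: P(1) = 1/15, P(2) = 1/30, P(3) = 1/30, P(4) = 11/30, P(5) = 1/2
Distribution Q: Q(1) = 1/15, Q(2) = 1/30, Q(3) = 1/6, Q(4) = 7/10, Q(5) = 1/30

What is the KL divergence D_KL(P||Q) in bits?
1.5340 bits

D_KL(P||Q) = Σ P(x) log₂(P(x)/Q(x))

Computing term by term:
  P(1)·log₂(P(1)/Q(1)) = (1/15)·log₂((1/15)/(1/15)) = 0.00000
  P(2)·log₂(P(2)/Q(2)) = (1/30)·log₂((1/30)/(1/30)) = 0.00000
  P(3)·log₂(P(3)/Q(3)) = (1/30)·log₂((1/30)/(1/6)) = -0.07740
  P(4)·log₂(P(4)/Q(4)) = (11/30)·log₂((11/30)/(7/10)) = -0.34206
  P(5)·log₂(P(5)/Q(5)) = (1/2)·log₂((1/2)/(1/30)) = 1.95345

D_KL(P||Q) = 0.00000 + 0.00000 - 0.07740 - 0.34206 + 1.95345 = 1.53399 ≈ 1.5340 bits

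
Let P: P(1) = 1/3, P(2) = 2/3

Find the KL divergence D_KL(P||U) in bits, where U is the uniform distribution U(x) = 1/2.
0.0817 bits

U(i) = 1/2 for all i

D_KL(P||U) = Σ P(x) log₂(P(x) / (1/2))
           = Σ P(x) log₂(P(x)) + log₂(2)
           = log₂(2) - H(P)

H(P) = -Σ P(x) log₂(P(x)):
  -P(1)·log₂(P(1)) = -(1/3)·log₂(1/3) = 0.52832
  -P(2)·log₂(P(2)) = -(2/3)·log₂(2/3) = 0.38998
H(P) = 0.52832 + 0.38998 = 0.91830 bits

log₂(2) = 1.00000 bits

D_KL(P||U) = 1.00000 - 0.91830 = 0.08170 ≈ 0.0817 bits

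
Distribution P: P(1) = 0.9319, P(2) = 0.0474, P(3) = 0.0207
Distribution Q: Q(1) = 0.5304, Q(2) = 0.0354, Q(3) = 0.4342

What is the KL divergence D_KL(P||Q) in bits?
0.6868 bits

D_KL(P||Q) = Σ P(x) log₂(P(x)/Q(x))

Computing term by term:
  P(1)·log₂(P(1)/Q(1)) = 0.9319·log₂(0.9319/0.5304) = 0.75772
  P(2)·log₂(P(2)/Q(2)) = 0.0474·log₂(0.0474/0.0354) = 0.01996
  P(3)·log₂(P(3)/Q(3)) = 0.0207·log₂(0.0207/0.4342) = -0.09089

D_KL(P||Q) = 0.75772 + 0.01996 - 0.09089 = 0.68679 ≈ 0.6868 bits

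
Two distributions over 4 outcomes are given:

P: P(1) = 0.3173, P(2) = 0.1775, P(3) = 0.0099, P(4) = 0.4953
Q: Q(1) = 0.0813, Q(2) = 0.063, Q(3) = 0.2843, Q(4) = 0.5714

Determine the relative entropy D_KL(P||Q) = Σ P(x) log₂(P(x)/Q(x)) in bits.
0.7385 bits

D_KL(P||Q) = Σ P(x) log₂(P(x)/Q(x))

Computing term by term:
  P(1)·log₂(P(1)/Q(1)) = 0.3173·log₂(0.3173/0.0813) = 0.62334
  P(2)·log₂(P(2)/Q(2)) = 0.1775·log₂(0.1775/0.063) = 0.26526
  P(3)·log₂(P(3)/Q(3)) = 0.0099·log₂(0.0099/0.2843) = -0.04795
  P(4)·log₂(P(4)/Q(4)) = 0.4953·log₂(0.4953/0.5714) = -0.10213

D_KL(P||Q) = 0.62334 + 0.26526 - 0.04795 - 0.10213 = 0.73852 ≈ 0.7385 bits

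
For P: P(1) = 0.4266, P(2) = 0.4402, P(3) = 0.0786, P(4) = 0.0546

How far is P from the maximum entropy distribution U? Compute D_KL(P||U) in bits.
0.4371 bits

U(i) = 1/4 for all i

D_KL(P||U) = Σ P(x) log₂(P(x) / (1/4))
           = Σ P(x) log₂(P(x)) + log₂(4)
           = log₂(4) - H(P)

H(P) = -Σ P(x) log₂(P(x)):
  -P(1)·log₂(P(1)) = -(0.4266)·log₂(0.4266) = 0.52431
  -P(2)·log₂(P(2)) = -(0.4402)·log₂(0.4402) = 0.52110
  -P(3)·log₂(P(3)) = -(0.0786)·log₂(0.0786) = 0.28841
  -P(4)·log₂(P(4)) = -(0.0546)·log₂(0.0546) = 0.22904
H(P) = 0.52431 + 0.52110 + 0.28841 + 0.22904 = 1.56286 bits

log₂(4) = 2.00000 bits

D_KL(P||U) = 2.00000 - 1.56286 = 0.43714 ≈ 0.4371 bits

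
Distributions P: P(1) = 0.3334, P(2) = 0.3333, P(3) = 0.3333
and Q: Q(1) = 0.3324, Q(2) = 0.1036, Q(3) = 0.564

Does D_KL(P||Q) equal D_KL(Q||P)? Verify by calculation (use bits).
D_KL(P||Q) = 0.3104 bits, D_KL(Q||P) = 0.2519 bits. No — D_KL(P||Q) ≠ D_KL(Q||P) for this pair.

D_KL(P||Q) = Σ P(x) log₂(P(x)/Q(x))

Computing term by term:
  P(1)·log₂(P(1)/Q(1)) = 0.3334·log₂(0.3334/0.3324) = 0.00144
  P(2)·log₂(P(2)/Q(2)) = 0.3333·log₂(0.3333/0.1036) = 0.56188
  P(3)·log₂(P(3)/Q(3)) = 0.3333·log₂(0.3333/0.564) = -0.25293

D_KL(P||Q) = 0.00144 + 0.56188 - 0.25293 = 0.31039 ≈ 0.3104 bits

D_KL(Q||P) = Σ Q(x) log₂(Q(x)/P(x))

Computing term by term:
  Q(1)·log₂(Q(1)/P(1)) = 0.3324·log₂(0.3324/0.3334) = -0.00144
  Q(2)·log₂(Q(2)/P(2)) = 0.1036·log₂(0.1036/0.3333) = -0.17465
  Q(3)·log₂(Q(3)/P(3)) = 0.564·log₂(0.564/0.3333) = 0.42800

D_KL(Q||P) = -0.00144 - 0.17465 + 0.42800 = 0.25191 ≈ 0.2519 bits

These are NOT equal (difference: 0.0585 bits). KL divergence is asymmetric: D_KL(P||Q) ≠ D_KL(Q||P) in general.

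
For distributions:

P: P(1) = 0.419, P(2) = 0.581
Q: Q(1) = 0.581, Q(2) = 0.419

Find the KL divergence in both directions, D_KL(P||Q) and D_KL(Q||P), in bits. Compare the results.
D_KL(P||Q) = 0.0764 bits, D_KL(Q||P) = 0.0764 bits. The two directions give exactly the same value for this pair.

D_KL(P||Q) = Σ P(x) log₂(P(x)/Q(x))

Computing term by term:
  P(1)·log₂(P(1)/Q(1)) = 0.419·log₂(0.419/0.581) = -0.19760
  P(2)·log₂(P(2)/Q(2)) = 0.581·log₂(0.581/0.419) = 0.27399

D_KL(P||Q) = -0.19760 + 0.27399 = 0.07639 ≈ 0.0764 bits

D_KL(Q||P) = Σ Q(x) log₂(Q(x)/P(x))

Computing term by term:
  Q(1)·log₂(Q(1)/P(1)) = 0.581·log₂(0.581/0.419) = 0.27399
  Q(2)·log₂(Q(2)/P(2)) = 0.419·log₂(0.419/0.581) = -0.19760

D_KL(Q||P) = 0.27399 - 0.19760 = 0.07639 ≈ 0.0764 bits

These ARE equal here. Q is P with outcomes relabeled (Q(1) = P(2), Q(2) = P(1)) by a relabeling that is its own inverse, so the two sums contain exactly the same terms in a different order. This is a special case — KL divergence is not symmetric in general: D_KL(P||Q) ≠ D_KL(Q||P) for most P, Q.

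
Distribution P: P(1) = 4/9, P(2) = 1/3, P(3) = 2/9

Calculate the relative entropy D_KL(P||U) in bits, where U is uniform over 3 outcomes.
0.0545 bits

U(i) = 1/3 for all i

D_KL(P||U) = Σ P(x) log₂(P(x) / (1/3))
           = Σ P(x) log₂(P(x)) + log₂(3)
           = log₂(3) - H(P)

H(P) = -Σ P(x) log₂(P(x)):
  -P(1)·log₂(P(1)) = -(4/9)·log₂(4/9) = 0.51997
  -P(2)·log₂(P(2)) = -(1/3)·log₂(1/3) = 0.52832
  -P(3)·log₂(P(3)) = -(2/9)·log₂(2/9) = 0.48221
H(P) = 0.51997 + 0.52832 + 0.48221 = 1.53050 bits

log₂(3) = 1.58496 bits

D_KL(P||U) = 1.58496 - 1.53050 = 0.05446 ≈ 0.0545 bits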